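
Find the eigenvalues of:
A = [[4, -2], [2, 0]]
λ = 2, 2

Solve det(A - λI) = 0. For a 2×2 matrix this is λ² - (trace)λ + det = 0.
trace(A) = 4 + 0 = 4.
det(A) = (4)*(0) - (-2)*(2) = 0 + 4 = 4.
Characteristic equation: λ² - (4)λ + (4) = 0.
Discriminant: (4)² - 4*(4) = 16 - 16 = 0.
Roots: λ = (4 ± √0) / 2 = 2, 2.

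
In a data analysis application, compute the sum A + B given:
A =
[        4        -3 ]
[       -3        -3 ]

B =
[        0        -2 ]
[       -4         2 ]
A + B =
[        4        -5 ]
[       -7        -1 ]

Matrix addition is elementwise: (A+B)[i][j] = A[i][j] + B[i][j].
  (A+B)[0][0] = (4) + (0) = 4
  (A+B)[0][1] = (-3) + (-2) = -5
  (A+B)[1][0] = (-3) + (-4) = -7
  (A+B)[1][1] = (-3) + (2) = -1
A + B =
[        4        -5 ]
[       -7        -1 ]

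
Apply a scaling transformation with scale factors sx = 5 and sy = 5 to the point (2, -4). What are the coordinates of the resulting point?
(10, -20)

Scaling matrix:
[[5, 0], [0, 5]]
Result: (2 × 5, -4 × 5) = (10, -20)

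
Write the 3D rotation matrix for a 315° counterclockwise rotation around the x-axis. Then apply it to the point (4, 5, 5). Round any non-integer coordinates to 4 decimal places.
R = [[1, 0, 0], [0, √2/2, √2/2], [0, -√2/2, √2/2]]; R·(4, 5, 5) = (4.0000, 7.0711, 0.0000)

Rotation matrix for 315° around x-axis:
cos(315°) = √2/2, sin(315°) = -√2/2
R = [[1, 0, 0], [0, √2/2, √2/2], [0, -√2/2, √2/2]]
Apply to (4, 5, 5): R·[4, 5, 5]ᵀ = (4.0000, 7.0711, 0.0000)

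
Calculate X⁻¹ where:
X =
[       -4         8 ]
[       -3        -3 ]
det(X) = 36
X⁻¹ =
[    -1/12      -2/9 ]
[     1/12      -1/9 ]

For a 2×2 matrix X = [[a, b], [c, d]] with det(X) ≠ 0, X⁻¹ = (1/det(X)) * [[d, -b], [-c, a]].
det(X) = (-4)*(-3) - (8)*(-3) = 12 + 24 = 36.
X⁻¹ = (1/36) * [[-3, -8], [3, -4]].
Dividing each entry by 36 and reducing:
X⁻¹ =
[    -1/12      -2/9 ]
[     1/12      -1/9 ]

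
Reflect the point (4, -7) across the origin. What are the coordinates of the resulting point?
(-4, 7)

Reflection across origin: (4, -7) → (-4, 7)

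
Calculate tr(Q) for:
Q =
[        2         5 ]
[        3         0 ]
tr(Q) = 2 + 0 = 2

The trace of a square matrix is the sum of its diagonal entries.
Diagonal entries of Q: Q[0][0] = 2, Q[1][1] = 0.
tr(Q) = 2 + 0 = 2.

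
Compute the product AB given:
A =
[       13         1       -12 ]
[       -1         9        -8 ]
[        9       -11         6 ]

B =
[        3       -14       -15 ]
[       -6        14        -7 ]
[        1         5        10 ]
AB =
[       21      -228      -322 ]
[      -65       100      -128 ]
[       99      -250         2 ]

Matrix multiplication: (AB)[i][j] = sum over k of A[i][k] * B[k][j].
  (AB)[0][0] = (13)*(3) + (1)*(-6) + (-12)*(1) = 21
  (AB)[0][1] = (13)*(-14) + (1)*(14) + (-12)*(5) = -228
  (AB)[0][2] = (13)*(-15) + (1)*(-7) + (-12)*(10) = -322
  (AB)[1][0] = (-1)*(3) + (9)*(-6) + (-8)*(1) = -65
  (AB)[1][1] = (-1)*(-14) + (9)*(14) + (-8)*(5) = 100
  (AB)[1][2] = (-1)*(-15) + (9)*(-7) + (-8)*(10) = -128
  (AB)[2][0] = (9)*(3) + (-11)*(-6) + (6)*(1) = 99
  (AB)[2][1] = (9)*(-14) + (-11)*(14) + (6)*(5) = -250
  (AB)[2][2] = (9)*(-15) + (-11)*(-7) + (6)*(10) = 2
AB =
[       21      -228      -322 ]
[      -65       100      -128 ]
[       99      -250         2 ]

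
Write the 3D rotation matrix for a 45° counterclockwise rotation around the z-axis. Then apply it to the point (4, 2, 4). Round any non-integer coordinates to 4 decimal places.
R = [[√2/2, -√2/2, 0], [√2/2, √2/2, 0], [0, 0, 1]]; R·(4, 2, 4) = (1.4142, 4.2426, 4.0000)

Rotation matrix for 45° around z-axis:
cos(45°) = √2/2, sin(45°) = √2/2
R = [[√2/2, -√2/2, 0], [√2/2, √2/2, 0], [0, 0, 1]]
Apply to (4, 2, 4): R·[4, 2, 4]ᵀ = (1.4142, 4.2426, 4.0000)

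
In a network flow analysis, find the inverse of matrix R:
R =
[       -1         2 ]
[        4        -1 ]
det(R) = -7
R⁻¹ =
[      1/7       2/7 ]
[      4/7       1/7 ]

For a 2×2 matrix R = [[a, b], [c, d]] with det(R) ≠ 0, R⁻¹ = (1/det(R)) * [[d, -b], [-c, a]].
det(R) = (-1)*(-1) - (2)*(4) = 1 - 8 = -7.
R⁻¹ = (1/-7) * [[-1, -2], [-4, -1]].
Dividing each entry by -7 and reducing:
R⁻¹ =
[      1/7       2/7 ]
[      4/7       1/7 ]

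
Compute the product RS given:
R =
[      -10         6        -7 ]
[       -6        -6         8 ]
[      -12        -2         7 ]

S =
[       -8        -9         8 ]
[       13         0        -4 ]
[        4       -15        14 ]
RS =
[      130       195      -202 ]
[        2       -66        88 ]
[       98         3        10 ]

Matrix multiplication: (RS)[i][j] = sum over k of R[i][k] * S[k][j].
  (RS)[0][0] = (-10)*(-8) + (6)*(13) + (-7)*(4) = 130
  (RS)[0][1] = (-10)*(-9) + (6)*(0) + (-7)*(-15) = 195
  (RS)[0][2] = (-10)*(8) + (6)*(-4) + (-7)*(14) = -202
  (RS)[1][0] = (-6)*(-8) + (-6)*(13) + (8)*(4) = 2
  (RS)[1][1] = (-6)*(-9) + (-6)*(0) + (8)*(-15) = -66
  (RS)[1][2] = (-6)*(8) + (-6)*(-4) + (8)*(14) = 88
  (RS)[2][0] = (-12)*(-8) + (-2)*(13) + (7)*(4) = 98
  (RS)[2][1] = (-12)*(-9) + (-2)*(0) + (7)*(-15) = 3
  (RS)[2][2] = (-12)*(8) + (-2)*(-4) + (7)*(14) = 10
RS =
[      130       195      -202 ]
[        2       -66        88 ]
[       98         3        10 ]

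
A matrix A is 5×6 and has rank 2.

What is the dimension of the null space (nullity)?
4

The rank-nullity theorem for an m×n matrix states:
rank(A) + nullity(A) = n (the number of columns).
Here n = 6 and rank(A) = 2, so nullity(A) = 6 - 2 = 4.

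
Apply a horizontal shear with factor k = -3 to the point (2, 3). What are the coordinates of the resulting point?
(-7, 3)

Shear matrix for horizontal shear with factor k = -3:
[[1, -3], [0, 1]]
Result: (2, 3) → (-7, 3)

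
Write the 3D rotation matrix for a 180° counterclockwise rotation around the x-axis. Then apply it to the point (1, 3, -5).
R = [[1, 0, 0], [0, -1, 0], [0, 0, -1]]; R·(1, 3, -5) = (1, -3, 5)

Rotation matrix for 180° around x-axis:
cos(180°) = -1, sin(180°) = 0
R = [[1, 0, 0], [0, -1, 0], [0, 0, -1]]
Apply to (1, 3, -5): R·[1, 3, -5]ᵀ = (1, -3, 5)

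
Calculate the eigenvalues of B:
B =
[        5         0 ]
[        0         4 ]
λ = 4, 5

Solve det(B - λI) = 0. For a 2×2 matrix the characteristic equation is λ² - (trace)λ + det = 0.
trace(B) = a + d = 5 + 4 = 9.
det(B) = a*d - b*c = (5)*(4) - (0)*(0) = 20 - 0 = 20.
Characteristic equation: λ² - (9)λ + (20) = 0.
Discriminant = (9)² - 4*(20) = 81 - 80 = 1.
λ = (9 ± √1) / 2 = (9 ± 1) / 2 = 4, 5.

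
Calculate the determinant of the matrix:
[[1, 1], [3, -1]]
-4

For a 2×2 matrix [[a, b], [c, d]], det = ad - bc
det = (1)(-1) - (1)(3) = -1 - 3 = -4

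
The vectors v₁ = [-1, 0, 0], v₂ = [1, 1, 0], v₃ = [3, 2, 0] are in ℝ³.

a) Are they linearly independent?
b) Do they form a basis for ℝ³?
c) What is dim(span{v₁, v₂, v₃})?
Not independent, not a basis, dim(span) = 2

Check whether v₃ can be written as a linear combination of v₁ and v₂.
v₃ = (-1)·v₁ + (2)·v₂ = [3, 2, 0], so the three vectors are linearly dependent.
Thus they do not form a basis for ℝ³, and dim(span{v₁, v₂, v₃}) = 2 (spanned by v₁ and v₂).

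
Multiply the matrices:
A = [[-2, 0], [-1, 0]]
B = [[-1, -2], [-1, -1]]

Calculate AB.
[[2, 4], [1, 2]]

Each entry (i,j) of AB = sum over k of A[i][k]*B[k][j].
(AB)[0][0] = (-2)*(-1) + (0)*(-1) = 2
(AB)[0][1] = (-2)*(-2) + (0)*(-1) = 4
(AB)[1][0] = (-1)*(-1) + (0)*(-1) = 1
(AB)[1][1] = (-1)*(-2) + (0)*(-1) = 2
AB = [[2, 4], [1, 2]]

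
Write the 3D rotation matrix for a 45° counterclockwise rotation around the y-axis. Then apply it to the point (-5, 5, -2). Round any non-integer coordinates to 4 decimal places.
R = [[√2/2, 0, √2/2], [0, 1, 0], [-√2/2, 0, √2/2]]; R·(-5, 5, -2) = (-4.9497, 5.0000, 2.1213)

Rotation matrix for 45° around y-axis:
cos(45°) = √2/2, sin(45°) = √2/2
R = [[√2/2, 0, √2/2], [0, 1, 0], [-√2/2, 0, √2/2]]
Apply to (-5, 5, -2): R·[-5, 5, -2]ᵀ = (-4.9497, 5.0000, 2.1213)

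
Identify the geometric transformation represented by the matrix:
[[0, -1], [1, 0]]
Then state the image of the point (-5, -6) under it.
rotation by 90° counterclockwise; image of (-5, -6) is (6, -5)

This matches the form [[cos θ, -sin θ], [sin θ, cos θ]] of a rotation matrix; reading off cos θ and sin θ gives the angle.
The matrix [[0, -1], [1, 0]] represents: rotation by 90° counterclockwise.
Applying it to (-5, -6): [0·-5 + -1·-6, 1·-5 + 0·-6] = (6, -5).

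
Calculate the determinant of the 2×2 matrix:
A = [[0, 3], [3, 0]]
-9

For A = [[a, b], [c, d]], det(A) = a*d - b*c.
det(A) = (0)*(0) - (3)*(3) = 0 - 9 = -9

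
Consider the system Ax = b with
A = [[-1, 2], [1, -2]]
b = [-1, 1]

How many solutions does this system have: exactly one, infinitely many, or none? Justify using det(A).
Infinitely many solutions

det(A) = (-1)*(-2) - (2)*(1) = 0, so A is singular (column 2 is -2 times column 1).
b = [-1, 1] = 1 * column 1 of A, so b lies in the column space of A.
A singular matrix whose right-hand side is in its column space gives a 1-parameter family of solutions — infinitely many.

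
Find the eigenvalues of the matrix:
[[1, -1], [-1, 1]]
λ = 0 and λ = 2

Characteristic equation: det(A - λI) = 0
λ² - (trace)λ + (det) = 0
λ² - (2)λ + (0) = 0
λ² - 2λ + 0 = 0
Solving: λ = 0, 2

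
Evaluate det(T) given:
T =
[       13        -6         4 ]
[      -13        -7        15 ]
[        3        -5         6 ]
det(T) = 35

Expand along row 0 (cofactor expansion): det(T) = a*(e*i - f*h) - b*(d*i - f*g) + c*(d*h - e*g), where the 3×3 is [[a, b, c], [d, e, f], [g, h, i]].
Minor M_00 = (-7)*(6) - (15)*(-5) = -42 + 75 = 33.
Minor M_01 = (-13)*(6) - (15)*(3) = -78 - 45 = -123.
Minor M_02 = (-13)*(-5) - (-7)*(3) = 65 + 21 = 86.
det(T) = (13)*(33) - (-6)*(-123) + (4)*(86) = 429 - 738 + 344 = 35.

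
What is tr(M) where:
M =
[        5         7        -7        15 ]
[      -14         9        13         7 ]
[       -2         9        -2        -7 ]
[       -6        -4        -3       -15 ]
tr(M) = 5 + 9 - 2 - 15 = -3

The trace of a square matrix is the sum of its diagonal entries.
Diagonal entries of M: M[0][0] = 5, M[1][1] = 9, M[2][2] = -2, M[3][3] = -15.
tr(M) = 5 + 9 - 2 - 15 = -3.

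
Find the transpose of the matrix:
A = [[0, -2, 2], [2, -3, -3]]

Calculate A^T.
[[0, 2], [-2, -3], [2, -3]]

The transpose sends entry (i,j) to (j,i); rows become columns.
Row 0 of A: [0, -2, 2] -> column 0 of A^T.
Row 1 of A: [2, -3, -3] -> column 1 of A^T.
A^T = [[0, 2], [-2, -3], [2, -3]]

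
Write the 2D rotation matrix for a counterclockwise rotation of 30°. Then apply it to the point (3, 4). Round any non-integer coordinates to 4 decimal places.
R = [[√3/2, -1/2], [1/2, √3/2]]; R·(3, 4) = (0.5981, 4.9641)

Rotation matrix formula: R(θ) = [[cos θ, -sin θ], [sin θ, cos θ]]
For θ = 30°:
cos(30°) = √3/2
sin(30°) = 1/2
R = [[√3/2, -1/2], [1/2, √3/2]]
Apply to (3, 4): [√3/2·3 + (-1/2)·4, 1/2·3 + √3/2·4] = (0.5981, 4.9641)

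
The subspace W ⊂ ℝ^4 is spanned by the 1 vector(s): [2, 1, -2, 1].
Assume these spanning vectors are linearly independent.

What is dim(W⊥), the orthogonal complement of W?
dim(W⊥) = 3

For any subspace W of ℝ^n, dim(W) + dim(W⊥) = n (the whole-space dimension).
Here the given 1 vectors are linearly independent, so dim(W) = 1.
Thus dim(W⊥) = n - dim(W) = 4 - 1 = 3.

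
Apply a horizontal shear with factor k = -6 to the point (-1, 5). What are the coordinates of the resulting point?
(-31, 5)

Shear matrix for horizontal shear with factor k = -6:
[[1, -6], [0, 1]]
Result: (-1, 5) → (-31, 5)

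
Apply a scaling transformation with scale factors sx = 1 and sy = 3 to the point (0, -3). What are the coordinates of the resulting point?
(0, -9)

Scaling matrix:
[[1, 0], [0, 3]]
Result: (0 × 1, -3 × 3) = (0, -9)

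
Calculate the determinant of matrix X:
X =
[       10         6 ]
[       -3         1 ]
det(X) = 28

For a 2×2 matrix [[a, b], [c, d]], det = a*d - b*c.
det(X) = (10)*(1) - (6)*(-3) = 10 + 18 = 28.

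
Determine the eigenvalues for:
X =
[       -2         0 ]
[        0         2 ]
λ = -2, 2

Solve det(X - λI) = 0. For a 2×2 matrix the characteristic equation is λ² - (trace)λ + det = 0.
trace(X) = a + d = -2 + 2 = 0.
det(X) = a*d - b*c = (-2)*(2) - (0)*(0) = -4 - 0 = -4.
Characteristic equation: λ² - (0)λ + (-4) = 0.
Discriminant = (0)² - 4*(-4) = 0 + 16 = 16.
λ = (0 ± √16) / 2 = (0 ± 4) / 2 = -2, 2.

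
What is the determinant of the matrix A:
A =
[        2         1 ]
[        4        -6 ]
det(A) = -16

For a 2×2 matrix [[a, b], [c, d]], det = a*d - b*c.
det(A) = (2)*(-6) - (1)*(4) = -12 - 4 = -16.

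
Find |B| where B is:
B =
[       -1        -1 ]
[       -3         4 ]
det(B) = -7

For a 2×2 matrix [[a, b], [c, d]], det = a*d - b*c.
det(B) = (-1)*(4) - (-1)*(-3) = -4 - 3 = -7.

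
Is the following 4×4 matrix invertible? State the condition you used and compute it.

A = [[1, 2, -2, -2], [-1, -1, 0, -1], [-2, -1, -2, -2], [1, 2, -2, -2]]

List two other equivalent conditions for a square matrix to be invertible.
No, not invertible; det(A) = 0 (two rows are equal, so the rows are linearly dependent). Equivalent conditions (failing for this A): rank(A) < 4; Ax = 0 has non-trivial solutions; 0 is an eigenvalue; the columns are linearly dependent.

To check invertibility, compute det(A).
In this matrix, row 0 and the last row are identical, so one row is a scalar multiple of another and the rows are linearly dependent.
A matrix with linearly dependent rows has det = 0 and is not invertible.
Equivalent failed conditions:
- rank(A) < 4.
- Ax = 0 has non-trivial solutions.
- 0 is an eigenvalue.
- The columns are linearly dependent.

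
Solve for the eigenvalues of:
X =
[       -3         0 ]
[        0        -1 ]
λ = -3, -1

Solve det(X - λI) = 0. For a 2×2 matrix the characteristic equation is λ² - (trace)λ + det = 0.
trace(X) = a + d = -3 - 1 = -4.
det(X) = a*d - b*c = (-3)*(-1) - (0)*(0) = 3 - 0 = 3.
Characteristic equation: λ² - (-4)λ + (3) = 0.
Discriminant = (-4)² - 4*(3) = 16 - 12 = 4.
λ = (-4 ± √4) / 2 = (-4 ± 2) / 2 = -3, -1.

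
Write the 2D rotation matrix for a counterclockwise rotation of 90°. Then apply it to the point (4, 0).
R = [[0, -1], [1, 0]]; R·(4, 0) = (0, 4)

Rotation matrix formula: R(θ) = [[cos θ, -sin θ], [sin θ, cos θ]]
For θ = 90°:
cos(90°) = 0
sin(90°) = 1
R = [[0, -1], [1, 0]]
Apply to (4, 0): [0·4 + (-1)·0, 1·4 + 0·0] = (0, 4)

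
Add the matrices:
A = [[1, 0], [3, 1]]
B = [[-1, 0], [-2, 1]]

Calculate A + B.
[[0, 0], [1, 2]]

Add corresponding elements:
(1)+(-1)=0
(0)+(0)=0
(3)+(-2)=1
(1)+(1)=2
A + B = [[0, 0], [1, 2]]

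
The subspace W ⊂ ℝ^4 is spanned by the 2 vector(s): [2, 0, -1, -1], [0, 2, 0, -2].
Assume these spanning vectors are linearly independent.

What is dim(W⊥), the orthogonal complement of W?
dim(W⊥) = 2

For any subspace W of ℝ^n, dim(W) + dim(W⊥) = n (the whole-space dimension).
Here the given 2 vectors are linearly independent, so dim(W) = 2.
Thus dim(W⊥) = n - dim(W) = 4 - 2 = 2.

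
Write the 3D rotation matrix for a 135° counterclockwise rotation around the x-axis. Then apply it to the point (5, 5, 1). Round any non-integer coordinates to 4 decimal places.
R = [[1, 0, 0], [0, -√2/2, -√2/2], [0, √2/2, -√2/2]]; R·(5, 5, 1) = (5.0000, -4.2426, 2.8284)

Rotation matrix for 135° around x-axis:
cos(135°) = -√2/2, sin(135°) = √2/2
R = [[1, 0, 0], [0, -√2/2, -√2/2], [0, √2/2, -√2/2]]
Apply to (5, 5, 1): R·[5, 5, 1]ᵀ = (5.0000, -4.2426, 2.8284)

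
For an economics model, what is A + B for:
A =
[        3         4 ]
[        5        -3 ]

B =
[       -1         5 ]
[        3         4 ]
A + B =
[        2         9 ]
[        8         1 ]

Matrix addition is elementwise: (A+B)[i][j] = A[i][j] + B[i][j].
  (A+B)[0][0] = (3) + (-1) = 2
  (A+B)[0][1] = (4) + (5) = 9
  (A+B)[1][0] = (5) + (3) = 8
  (A+B)[1][1] = (-3) + (4) = 1
A + B =
[        2         9 ]
[        8         1 ]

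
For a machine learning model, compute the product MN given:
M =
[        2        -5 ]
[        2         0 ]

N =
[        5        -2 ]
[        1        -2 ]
MN =
[        5         6 ]
[       10        -4 ]

Matrix multiplication: (MN)[i][j] = sum over k of M[i][k] * N[k][j].
  (MN)[0][0] = (2)*(5) + (-5)*(1) = 5
  (MN)[0][1] = (2)*(-2) + (-5)*(-2) = 6
  (MN)[1][0] = (2)*(5) + (0)*(1) = 10
  (MN)[1][1] = (2)*(-2) + (0)*(-2) = -4
MN =
[        5         6 ]
[       10        -4 ]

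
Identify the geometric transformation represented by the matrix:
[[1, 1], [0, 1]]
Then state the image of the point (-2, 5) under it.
horizontal shear with factor 1; image of (-2, 5) is (3, 5)

The matrix [[1, k], [0, 1]] sends (x, y) to (x + 1y, y), leaving the y-coordinate fixed: a horizontal shear.
The matrix [[1, 1], [0, 1]] represents: horizontal shear with factor 1.
Applying it to (-2, 5): [1·-2 + 1·5, 0·-2 + 1·5] = (3, 5).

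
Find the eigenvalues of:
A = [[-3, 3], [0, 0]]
λ = -3, 0

Solve det(A - λI) = 0. For a 2×2 matrix this is λ² - (trace)λ + det = 0.
trace(A) = -3 + 0 = -3.
det(A) = (-3)*(0) - (3)*(0) = 0 - 0 = 0.
Characteristic equation: λ² - (-3)λ + (0) = 0.
Discriminant: (-3)² - 4*(0) = 9 - 0 = 9.
Roots: λ = (-3 ± √9) / 2 = -3, 0.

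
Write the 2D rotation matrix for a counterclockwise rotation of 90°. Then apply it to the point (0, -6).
R = [[0, -1], [1, 0]]; R·(0, -6) = (6, 0)

Rotation matrix formula: R(θ) = [[cos θ, -sin θ], [sin θ, cos θ]]
For θ = 90°:
cos(90°) = 0
sin(90°) = 1
R = [[0, -1], [1, 0]]
Apply to (0, -6): [0·0 + (-1)·-6, 1·0 + 0·-6] = (6, 0)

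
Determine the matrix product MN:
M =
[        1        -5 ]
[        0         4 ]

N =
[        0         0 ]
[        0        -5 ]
MN =
[        0        25 ]
[        0       -20 ]

Matrix multiplication: (MN)[i][j] = sum over k of M[i][k] * N[k][j].
  (MN)[0][0] = (1)*(0) + (-5)*(0) = 0
  (MN)[0][1] = (1)*(0) + (-5)*(-5) = 25
  (MN)[1][0] = (0)*(0) + (4)*(0) = 0
  (MN)[1][1] = (0)*(0) + (4)*(-5) = -20
MN =
[        0        25 ]
[        0       -20 ]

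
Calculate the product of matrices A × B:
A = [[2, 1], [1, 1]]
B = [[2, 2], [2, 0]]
[[6, 4], [4, 2]]

Matrix multiplication:
C[0][0] = 2×2 + 1×2 = 6
C[0][1] = 2×2 + 1×0 = 4
C[1][0] = 1×2 + 1×2 = 4
C[1][1] = 1×2 + 1×0 = 2
Result: [[6, 4], [4, 2]]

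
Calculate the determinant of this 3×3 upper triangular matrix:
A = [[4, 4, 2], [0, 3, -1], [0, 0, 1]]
12

The determinant of a triangular matrix is the product of its diagonal entries (the off-diagonal entries above the diagonal do not affect it).
det(A) = (4) * (3) * (1) = 12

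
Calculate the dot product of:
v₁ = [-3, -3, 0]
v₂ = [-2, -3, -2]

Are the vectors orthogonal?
15, No

The dot product is the sum of products of corresponding components.
v₁·v₂ = (-3)*(-2) + (-3)*(-3) + (0)*(-2) = 6 + 9 + 0 = 15.
Two vectors are orthogonal iff their dot product is 0; here the dot product is 15, so the vectors are not orthogonal.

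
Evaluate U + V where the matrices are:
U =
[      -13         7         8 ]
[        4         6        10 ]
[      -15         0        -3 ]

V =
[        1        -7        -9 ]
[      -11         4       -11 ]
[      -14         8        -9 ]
U + V =
[      -12         0        -1 ]
[       -7        10        -1 ]
[      -29         8       -12 ]

Matrix addition is elementwise: (U+V)[i][j] = U[i][j] + V[i][j].
  (U+V)[0][0] = (-13) + (1) = -12
  (U+V)[0][1] = (7) + (-7) = 0
  (U+V)[0][2] = (8) + (-9) = -1
  (U+V)[1][0] = (4) + (-11) = -7
  (U+V)[1][1] = (6) + (4) = 10
  (U+V)[1][2] = (10) + (-11) = -1
  (U+V)[2][0] = (-15) + (-14) = -29
  (U+V)[2][1] = (0) + (8) = 8
  (U+V)[2][2] = (-3) + (-9) = -12
U + V =
[      -12         0        -1 ]
[       -7        10        -1 ]
[      -29         8       -12 ]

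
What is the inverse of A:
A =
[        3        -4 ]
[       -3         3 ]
det(A) = -3
A⁻¹ =
[       -1      -4/3 ]
[       -1        -1 ]

For a 2×2 matrix A = [[a, b], [c, d]] with det(A) ≠ 0, A⁻¹ = (1/det(A)) * [[d, -b], [-c, a]].
det(A) = (3)*(3) - (-4)*(-3) = 9 - 12 = -3.
A⁻¹ = (1/-3) * [[3, 4], [3, 3]].
Dividing each entry by -3 and reducing:
A⁻¹ =
[       -1      -4/3 ]
[       -1        -1 ]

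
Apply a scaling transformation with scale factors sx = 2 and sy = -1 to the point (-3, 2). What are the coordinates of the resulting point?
(-6, -2)

Scaling matrix:
[[2, 0], [0, -1]]
Result: (-3 × 2, 2 × -1) = (-6, -2)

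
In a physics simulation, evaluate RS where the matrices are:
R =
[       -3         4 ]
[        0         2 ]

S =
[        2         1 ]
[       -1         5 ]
RS =
[      -10        17 ]
[       -2        10 ]

Matrix multiplication: (RS)[i][j] = sum over k of R[i][k] * S[k][j].
  (RS)[0][0] = (-3)*(2) + (4)*(-1) = -10
  (RS)[0][1] = (-3)*(1) + (4)*(5) = 17
  (RS)[1][0] = (0)*(2) + (2)*(-1) = -2
  (RS)[1][1] = (0)*(1) + (2)*(5) = 10
RS =
[      -10        17 ]
[       -2        10 ]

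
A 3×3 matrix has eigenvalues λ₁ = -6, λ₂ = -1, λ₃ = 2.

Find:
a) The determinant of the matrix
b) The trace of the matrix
det = 12, trace = -5

Two standard eigenvalue identities:
- det(A) equals the product of the eigenvalues (counted with multiplicity).
- trace(A) equals the sum of the eigenvalues.
det(A) = (-6)*(-1)*(2) = 12.
trace(A) = -6 - 1 + 2 = -5.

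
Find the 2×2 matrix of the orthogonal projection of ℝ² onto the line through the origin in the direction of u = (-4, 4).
[[1/2, -1/2], [-1/2, 1/2]]

The orthogonal projection onto the line spanned by a nonzero vector u = (a, b) has matrix P = (u uᵀ) / (uᵀ u) = (1/(a² + b²)) · [[a², ab], [ab, b²]].
Here u = (-4, 4), so a² + b² = 16 + 16 = 32.
P = (1/32) · [[16, -16], [-16, 16]] = [[1/2, -1/2], [-1/2, 1/2]].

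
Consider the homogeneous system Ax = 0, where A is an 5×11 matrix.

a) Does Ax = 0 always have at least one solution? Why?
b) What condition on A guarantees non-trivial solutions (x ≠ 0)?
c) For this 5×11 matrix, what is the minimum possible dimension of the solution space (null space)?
a) Yes, x = 0 is always a solution. b) When A has linearly dependent columns (rank < n). c) Minimum nullity = 6.

a) x = 0 satisfies A·0 = 0, so the zero vector is always a solution.
b) Non-trivial solutions exist iff the columns of A are linearly dependent, equivalently rank(A) < n (the number of columns).
c) By rank-nullity, rank(A) + nullity(A) = n = 11. Since A has only 5 rows, rank(A) ≤ 5, so nullity(A) ≥ 11 - 5 = 6.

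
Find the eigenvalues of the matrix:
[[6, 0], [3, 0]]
λ = 0 and λ = 6

Characteristic equation: det(A - λI) = 0
λ² - (trace)λ + (det) = 0
λ² - (6)λ + (0) = 0
λ² - 6λ + 0 = 0
Solving: λ = 0, 6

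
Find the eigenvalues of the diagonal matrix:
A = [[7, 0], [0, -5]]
λ₁ = 7, λ₂ = -5

The characteristic polynomial of A is det(A - λI) = (7 - λ)(-5 - λ) = 0.
The roots are λ = 7 and λ = -5, so the eigenvalues are the diagonal entries.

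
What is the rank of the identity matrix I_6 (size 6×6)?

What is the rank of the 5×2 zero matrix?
rank(I_6) = 6, rank(0) = 0

The identity I_6 has 6 columns that are the standard basis vectors e_1, …, e_6. These are linearly independent, so all 6 columns are pivots and rank(I_6) = 6.
The 5×2 zero matrix has every entry zero, so every row is the zero row and there are no pivots; rank(0) = 0.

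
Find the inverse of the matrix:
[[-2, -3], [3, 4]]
[[4, 3], [-3, -2]]

For [[a,b],[c,d]], inverse = (1/det)·[[d,-b],[-c,a]]
det = -2·4 - -3·3 = 1
Inverse = (1/1)·[[4, 3], [-3, -2]]
        = [[4, 3], [-3, -2]]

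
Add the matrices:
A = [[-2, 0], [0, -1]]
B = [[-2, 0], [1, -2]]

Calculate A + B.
[[-4, 0], [1, -3]]

Add corresponding elements:
(-2)+(-2)=-4
(0)+(0)=0
(0)+(1)=1
(-1)+(-2)=-3
A + B = [[-4, 0], [1, -3]]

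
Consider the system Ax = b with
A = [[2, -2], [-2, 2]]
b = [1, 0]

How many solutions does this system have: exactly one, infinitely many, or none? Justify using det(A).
No solution

det(A) = (2)*(2) - (-2)*(-2) = 0, so A is singular.
The column space of A is span(column 1) = span([2, -2]).
b = [1, 0] is not a scalar multiple of column 1, so b ∉ column space and the system is inconsistent — no solution.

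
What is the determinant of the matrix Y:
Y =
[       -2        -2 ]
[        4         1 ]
det(Y) = 6

For a 2×2 matrix [[a, b], [c, d]], det = a*d - b*c.
det(Y) = (-2)*(1) - (-2)*(4) = -2 + 8 = 6.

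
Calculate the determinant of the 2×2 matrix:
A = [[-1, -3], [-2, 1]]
-7

For A = [[a, b], [c, d]], det(A) = a*d - b*c.
det(A) = (-1)*(1) - (-3)*(-2) = -1 - 6 = -7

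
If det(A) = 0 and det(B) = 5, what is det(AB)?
0

Use the multiplicative property of determinants: det(AB) = det(A)*det(B).
det(AB) = (0)*(5) = 0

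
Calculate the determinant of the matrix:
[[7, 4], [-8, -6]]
-10

For a 2×2 matrix [[a, b], [c, d]], det = ad - bc
det = (7)(-6) - (4)(-8) = -42 - -32 = -10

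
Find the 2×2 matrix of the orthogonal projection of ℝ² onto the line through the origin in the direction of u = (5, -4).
[[25/41, -20/41], [-20/41, 16/41]]

The orthogonal projection onto the line spanned by a nonzero vector u = (a, b) has matrix P = (u uᵀ) / (uᵀ u) = (1/(a² + b²)) · [[a², ab], [ab, b²]].
Here u = (5, -4), so a² + b² = 25 + 16 = 41.
P = (1/41) · [[25, -20], [-20, 16]] = [[25/41, -20/41], [-20/41, 16/41]].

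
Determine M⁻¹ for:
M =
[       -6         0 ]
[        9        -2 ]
det(M) = 12
M⁻¹ =
[     -1/6         0 ]
[     -3/4      -1/2 ]

For a 2×2 matrix M = [[a, b], [c, d]] with det(M) ≠ 0, M⁻¹ = (1/det(M)) * [[d, -b], [-c, a]].
det(M) = (-6)*(-2) - (0)*(9) = 12 - 0 = 12.
M⁻¹ = (1/12) * [[-2, 0], [-9, -6]].
Dividing each entry by 12 and reducing:
M⁻¹ =
[     -1/6         0 ]
[     -3/4      -1/2 ]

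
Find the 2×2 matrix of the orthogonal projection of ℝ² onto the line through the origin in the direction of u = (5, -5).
[[1/2, -1/2], [-1/2, 1/2]]

The orthogonal projection onto the line spanned by a nonzero vector u = (a, b) has matrix P = (u uᵀ) / (uᵀ u) = (1/(a² + b²)) · [[a², ab], [ab, b²]].
Here u = (5, -5), so a² + b² = 25 + 25 = 50.
P = (1/50) · [[25, -25], [-25, 25]] = [[1/2, -1/2], [-1/2, 1/2]].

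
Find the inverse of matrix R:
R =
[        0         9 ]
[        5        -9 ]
det(R) = -45
R⁻¹ =
[      1/5       1/5 ]
[      1/9         0 ]

For a 2×2 matrix R = [[a, b], [c, d]] with det(R) ≠ 0, R⁻¹ = (1/det(R)) * [[d, -b], [-c, a]].
det(R) = (0)*(-9) - (9)*(5) = 0 - 45 = -45.
R⁻¹ = (1/-45) * [[-9, -9], [-5, 0]].
Dividing each entry by -45 and reducing:
R⁻¹ =
[      1/5       1/5 ]
[      1/9         0 ]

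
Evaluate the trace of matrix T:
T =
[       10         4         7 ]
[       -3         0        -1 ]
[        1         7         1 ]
tr(T) = 10 + 0 + 1 = 11

The trace of a square matrix is the sum of its diagonal entries.
Diagonal entries of T: T[0][0] = 10, T[1][1] = 0, T[2][2] = 1.
tr(T) = 10 + 0 + 1 = 11.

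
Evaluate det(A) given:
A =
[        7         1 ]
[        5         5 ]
det(A) = 30

For a 2×2 matrix [[a, b], [c, d]], det = a*d - b*c.
det(A) = (7)*(5) - (1)*(5) = 35 - 5 = 30.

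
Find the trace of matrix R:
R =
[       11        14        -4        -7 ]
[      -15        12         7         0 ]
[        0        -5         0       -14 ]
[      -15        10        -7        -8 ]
tr(R) = 11 + 12 + 0 - 8 = 15

The trace of a square matrix is the sum of its diagonal entries.
Diagonal entries of R: R[0][0] = 11, R[1][1] = 12, R[2][2] = 0, R[3][3] = -8.
tr(R) = 11 + 12 + 0 - 8 = 15.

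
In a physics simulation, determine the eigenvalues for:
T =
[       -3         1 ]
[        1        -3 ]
λ = -4, -2

Solve det(T - λI) = 0. For a 2×2 matrix the characteristic equation is λ² - (trace)λ + det = 0.
trace(T) = a + d = -3 - 3 = -6.
det(T) = a*d - b*c = (-3)*(-3) - (1)*(1) = 9 - 1 = 8.
Characteristic equation: λ² - (-6)λ + (8) = 0.
Discriminant = (-6)² - 4*(8) = 36 - 32 = 4.
λ = (-6 ± √4) / 2 = (-6 ± 2) / 2 = -4, -2.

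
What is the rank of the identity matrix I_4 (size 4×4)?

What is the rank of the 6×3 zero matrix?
rank(I_4) = 4, rank(0) = 0

The identity I_4 has 4 columns that are the standard basis vectors e_1, …, e_4. These are linearly independent, so all 4 columns are pivots and rank(I_4) = 4.
The 6×3 zero matrix has every entry zero, so every row is the zero row and there are no pivots; rank(0) = 0.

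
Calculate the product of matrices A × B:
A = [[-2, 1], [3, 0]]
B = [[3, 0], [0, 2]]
[[-6, 2], [9, 0]]

Matrix multiplication:
C[0][0] = -2×3 + 1×0 = -6
C[0][1] = -2×0 + 1×2 = 2
C[1][0] = 3×3 + 0×0 = 9
C[1][1] = 3×0 + 0×2 = 0
Result: [[-6, 2], [9, 0]]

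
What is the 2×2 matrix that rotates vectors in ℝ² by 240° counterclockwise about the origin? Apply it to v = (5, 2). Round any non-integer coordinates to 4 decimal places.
R = [[-1/2, √3/2], [-√3/2, -1/2]]; R·v = (-0.7679, -5.3301)

A counterclockwise rotation by angle θ in ℝ² has matrix R(θ) = [[cos θ, -sin θ], [sin θ, cos θ]].
For θ = 240°: cos θ = -1/2, sin θ = -√3/2.
R(240°) = [[-1/2, √3/2], [-√3/2, -1/2]].
R·v = [-1/2·5 + (√3/2)·2, -√3/2·5 + -1/2·2] = (-0.7679, -5.3301).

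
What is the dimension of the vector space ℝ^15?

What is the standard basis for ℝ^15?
Dimension = 15; standard basis = {e_1, e_2, e_3, …, e_15}

ℝ^15 is the space of 15-tuples of real numbers; its dimension is 15.
The standard basis consists of 15 vectors: e_1, e_2, e_3, …, e_15, where e_i is the vector with 1 in position i and 0 elsewhere.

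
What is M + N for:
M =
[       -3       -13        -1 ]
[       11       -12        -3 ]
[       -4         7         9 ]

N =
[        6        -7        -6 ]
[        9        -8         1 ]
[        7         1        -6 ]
M + N =
[        3       -20        -7 ]
[       20       -20        -2 ]
[        3         8         3 ]

Matrix addition is elementwise: (M+N)[i][j] = M[i][j] + N[i][j].
  (M+N)[0][0] = (-3) + (6) = 3
  (M+N)[0][1] = (-13) + (-7) = -20
  (M+N)[0][2] = (-1) + (-6) = -7
  (M+N)[1][0] = (11) + (9) = 20
  (M+N)[1][1] = (-12) + (-8) = -20
  (M+N)[1][2] = (-3) + (1) = -2
  (M+N)[2][0] = (-4) + (7) = 3
  (M+N)[2][1] = (7) + (1) = 8
  (M+N)[2][2] = (9) + (-6) = 3
M + N =
[        3       -20        -7 ]
[       20       -20        -2 ]
[        3         8         3 ]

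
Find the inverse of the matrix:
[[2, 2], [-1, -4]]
[[2/3, 1/3], [-1/6, -1/3]]

For [[a,b],[c,d]], inverse = (1/det)·[[d,-b],[-c,a]]
det = 2·-4 - 2·-1 = -6
Inverse = (1/-6)·[[-4, -2], [1, 2]]
        = [[2/3, 1/3], [-1/6, -1/3]]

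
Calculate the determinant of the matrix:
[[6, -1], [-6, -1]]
-12

For a 2×2 matrix [[a, b], [c, d]], det = ad - bc
det = (6)(-1) - (-1)(-6) = -6 - 6 = -12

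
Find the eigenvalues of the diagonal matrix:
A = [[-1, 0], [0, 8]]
λ₁ = -1, λ₂ = 8

The characteristic polynomial of A is det(A - λI) = (-1 - λ)(8 - λ) = 0.
The roots are λ = -1 and λ = 8, so the eigenvalues are the diagonal entries.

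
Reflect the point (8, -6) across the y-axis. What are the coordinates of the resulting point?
(-8, -6)

Reflection across y-axis: (8, -6) → (-8, -6)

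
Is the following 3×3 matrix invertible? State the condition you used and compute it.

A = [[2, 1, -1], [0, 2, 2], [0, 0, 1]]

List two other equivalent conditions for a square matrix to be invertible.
Yes, invertible; det(A) = 4 ≠ 0. Equivalent conditions: rank(A) = 3; Ax = 0 has only the trivial solution; 0 is not an eigenvalue; the columns of A are linearly independent.

To check invertibility, compute det(A).
The given matrix is triangular, so det(A) equals the product of its diagonal entries = 4 ≠ 0.
Since det(A) ≠ 0, A is invertible.
Equivalent conditions for a square matrix A to be invertible:
- rank(A) = 3 (full rank).
- The homogeneous system Ax = 0 has only the trivial solution x = 0.
- 0 is not an eigenvalue of A.
- The columns (equivalently rows) of A are linearly independent.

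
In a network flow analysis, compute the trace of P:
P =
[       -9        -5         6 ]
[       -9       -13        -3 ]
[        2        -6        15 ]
tr(P) = -9 - 13 + 15 = -7

The trace of a square matrix is the sum of its diagonal entries.
Diagonal entries of P: P[0][0] = -9, P[1][1] = -13, P[2][2] = 15.
tr(P) = -9 - 13 + 15 = -7.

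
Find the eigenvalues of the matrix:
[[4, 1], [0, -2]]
λ = -2 and λ = 4

Characteristic equation: det(A - λI) = 0
λ² - (trace)λ + (det) = 0
λ² - (2)λ + (-8) = 0
λ² - 2λ - 8 = 0
Solving: λ = -2, 4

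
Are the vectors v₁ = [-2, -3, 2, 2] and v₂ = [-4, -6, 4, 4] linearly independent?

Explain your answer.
No, linearly dependent (v₂ = 2·v₁)

Check whether there is a scalar k with v₂ = k·v₁.
Comparing components, k = 2 satisfies 2·[-2, -3, 2, 2] = [-4, -6, 4, 4].
Since v₂ is a scalar multiple of v₁, the two vectors are linearly dependent.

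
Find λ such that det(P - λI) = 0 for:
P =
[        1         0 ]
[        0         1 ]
λ = 1, 1

Solve det(P - λI) = 0. For a 2×2 matrix the characteristic equation is λ² - (trace)λ + det = 0.
trace(P) = a + d = 1 + 1 = 2.
det(P) = a*d - b*c = (1)*(1) - (0)*(0) = 1 - 0 = 1.
Characteristic equation: λ² - (2)λ + (1) = 0.
Discriminant = (2)² - 4*(1) = 4 - 4 = 0.
λ = (2 ± √0) / 2 = (2 ± 0) / 2 = 1, 1.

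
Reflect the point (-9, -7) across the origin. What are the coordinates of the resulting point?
(9, 7)

Reflection across origin: (-9, -7) → (9, 7)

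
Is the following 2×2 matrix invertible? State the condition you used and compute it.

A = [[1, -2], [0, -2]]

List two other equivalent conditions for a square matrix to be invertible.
Yes, invertible; det(A) = -2 ≠ 0. Equivalent conditions: rank(A) = 2; Ax = 0 has only the trivial solution; 0 is not an eigenvalue; the columns of A are linearly independent.

To check invertibility, compute det(A).
The given matrix is triangular, so det(A) equals the product of its diagonal entries = -2 ≠ 0.
Since det(A) ≠ 0, A is invertible.
Equivalent conditions for a square matrix A to be invertible:
- rank(A) = 2 (full rank).
- The homogeneous system Ax = 0 has only the trivial solution x = 0.
- 0 is not an eigenvalue of A.
- The columns (equivalently rows) of A are linearly independent.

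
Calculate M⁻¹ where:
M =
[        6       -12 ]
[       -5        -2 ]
det(M) = -72
M⁻¹ =
[     1/36      -1/6 ]
[    -5/72     -1/12 ]

For a 2×2 matrix M = [[a, b], [c, d]] with det(M) ≠ 0, M⁻¹ = (1/det(M)) * [[d, -b], [-c, a]].
det(M) = (6)*(-2) - (-12)*(-5) = -12 - 60 = -72.
M⁻¹ = (1/-72) * [[-2, 12], [5, 6]].
Dividing each entry by -72 and reducing:
M⁻¹ =
[     1/36      -1/6 ]
[    -5/72     -1/12 ]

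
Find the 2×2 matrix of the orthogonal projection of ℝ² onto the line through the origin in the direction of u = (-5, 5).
[[1/2, -1/2], [-1/2, 1/2]]

The orthogonal projection onto the line spanned by a nonzero vector u = (a, b) has matrix P = (u uᵀ) / (uᵀ u) = (1/(a² + b²)) · [[a², ab], [ab, b²]].
Here u = (-5, 5), so a² + b² = 25 + 25 = 50.
P = (1/50) · [[25, -25], [-25, 25]] = [[1/2, -1/2], [-1/2, 1/2]].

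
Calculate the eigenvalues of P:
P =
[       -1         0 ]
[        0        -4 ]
λ = -4, -1

Solve det(P - λI) = 0. For a 2×2 matrix the characteristic equation is λ² - (trace)λ + det = 0.
trace(P) = a + d = -1 - 4 = -5.
det(P) = a*d - b*c = (-1)*(-4) - (0)*(0) = 4 - 0 = 4.
Characteristic equation: λ² - (-5)λ + (4) = 0.
Discriminant = (-5)² - 4*(4) = 25 - 16 = 9.
λ = (-5 ± √9) / 2 = (-5 ± 3) / 2 = -4, -1.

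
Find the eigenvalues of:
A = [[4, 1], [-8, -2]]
λ = 0, 2

Solve det(A - λI) = 0. For a 2×2 matrix this is λ² - (trace)λ + det = 0.
trace(A) = 4 - 2 = 2.
det(A) = (4)*(-2) - (1)*(-8) = -8 + 8 = 0.
Characteristic equation: λ² - (2)λ + (0) = 0.
Discriminant: (2)² - 4*(0) = 4 - 0 = 4.
Roots: λ = (2 ± √4) / 2 = 0, 2.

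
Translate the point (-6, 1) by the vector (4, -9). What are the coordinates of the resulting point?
(-2, -8)

Translation by (4, -9):
x' = -6 + 4 = -2
y' = 1 + -9 = -8
Homogeneous matrix: [[1, 0, 4], [0, 1, -9], [0, 0, 1]]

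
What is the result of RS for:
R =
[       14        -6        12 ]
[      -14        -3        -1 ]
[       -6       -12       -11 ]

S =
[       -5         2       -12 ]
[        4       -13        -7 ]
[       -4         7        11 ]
RS =
[     -142       190         6 ]
[       62         4       178 ]
[       26        67        35 ]

Matrix multiplication: (RS)[i][j] = sum over k of R[i][k] * S[k][j].
  (RS)[0][0] = (14)*(-5) + (-6)*(4) + (12)*(-4) = -142
  (RS)[0][1] = (14)*(2) + (-6)*(-13) + (12)*(7) = 190
  (RS)[0][2] = (14)*(-12) + (-6)*(-7) + (12)*(11) = 6
  (RS)[1][0] = (-14)*(-5) + (-3)*(4) + (-1)*(-4) = 62
  (RS)[1][1] = (-14)*(2) + (-3)*(-13) + (-1)*(7) = 4
  (RS)[1][2] = (-14)*(-12) + (-3)*(-7) + (-1)*(11) = 178
  (RS)[2][0] = (-6)*(-5) + (-12)*(4) + (-11)*(-4) = 26
  (RS)[2][1] = (-6)*(2) + (-12)*(-13) + (-11)*(7) = 67
  (RS)[2][2] = (-6)*(-12) + (-12)*(-7) + (-11)*(11) = 35
RS =
[     -142       190         6 ]
[       62         4       178 ]
[       26        67        35 ]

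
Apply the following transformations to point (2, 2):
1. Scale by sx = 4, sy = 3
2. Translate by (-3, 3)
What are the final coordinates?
(5, 9)

Step 1: Scale (2, 2) by (sx, sy) = (4, 3) → (8, 6)
Step 2: Translate by (-3, 3) → (5, 9)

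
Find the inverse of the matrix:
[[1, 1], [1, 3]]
[[3/2, -1/2], [-1/2, 1/2]]

For [[a,b],[c,d]], inverse = (1/det)·[[d,-b],[-c,a]]
det = 1·3 - 1·1 = 2
Inverse = (1/2)·[[3, -1], [-1, 1]]
        = [[3/2, -1/2], [-1/2, 1/2]]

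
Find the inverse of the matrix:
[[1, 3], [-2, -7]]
[[7, 3], [-2, -1]]

For [[a,b],[c,d]], inverse = (1/det)·[[d,-b],[-c,a]]
det = 1·-7 - 3·-2 = -1
Inverse = (1/-1)·[[-7, -3], [2, 1]]
        = [[7, 3], [-2, -1]]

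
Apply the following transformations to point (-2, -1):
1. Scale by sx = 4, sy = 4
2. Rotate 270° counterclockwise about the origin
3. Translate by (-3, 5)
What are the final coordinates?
(-7, 13)

Step 1: Scale → (-8, -4)
Step 2: Rotate 270° → (-4, 8)
Step 3: Translate → (-7, 13)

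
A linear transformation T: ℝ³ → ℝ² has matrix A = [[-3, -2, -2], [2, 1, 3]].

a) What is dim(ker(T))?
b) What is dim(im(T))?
dim(ker) = 1, dim(im) = 2

The two rows are not scalar multiples of one another (no single k satisfies row 2 = k × row 1), so they are linearly independent.
Thus rank(A) = 2.
dim(im(T)) = rank(A) = 2.
By the rank-nullity theorem applied to T: ℝ³ → ℝ², rank(A) + nullity(A) = 3 (the domain dimension), so dim(ker(T)) = 3 - 2 = 1.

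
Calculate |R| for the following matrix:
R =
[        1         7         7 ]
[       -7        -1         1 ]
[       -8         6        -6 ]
det(R) = -700

Expand along row 0 (cofactor expansion): det(R) = a*(e*i - f*h) - b*(d*i - f*g) + c*(d*h - e*g), where the 3×3 is [[a, b, c], [d, e, f], [g, h, i]].
Minor M_00 = (-1)*(-6) - (1)*(6) = 6 - 6 = 0.
Minor M_01 = (-7)*(-6) - (1)*(-8) = 42 + 8 = 50.
Minor M_02 = (-7)*(6) - (-1)*(-8) = -42 - 8 = -50.
det(R) = (1)*(0) - (7)*(50) + (7)*(-50) = 0 - 350 - 350 = -700.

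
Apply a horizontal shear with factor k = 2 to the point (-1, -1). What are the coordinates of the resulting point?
(-3, -1)

Shear matrix for horizontal shear with factor k = 2:
[[1, 2], [0, 1]]
Result: (-1, -1) → (-3, -1)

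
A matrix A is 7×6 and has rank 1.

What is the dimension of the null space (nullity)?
5

The rank-nullity theorem for an m×n matrix states:
rank(A) + nullity(A) = n (the number of columns).
Here n = 6 and rank(A) = 1, so nullity(A) = 6 - 1 = 5.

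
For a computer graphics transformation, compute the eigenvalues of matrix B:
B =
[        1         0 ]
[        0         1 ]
λ = 1, 1

Solve det(B - λI) = 0. For a 2×2 matrix the characteristic equation is λ² - (trace)λ + det = 0.
trace(B) = a + d = 1 + 1 = 2.
det(B) = a*d - b*c = (1)*(1) - (0)*(0) = 1 - 0 = 1.
Characteristic equation: λ² - (2)λ + (1) = 0.
Discriminant = (2)² - 4*(1) = 4 - 4 = 0.
λ = (2 ± √0) / 2 = (2 ± 0) / 2 = 1, 1.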